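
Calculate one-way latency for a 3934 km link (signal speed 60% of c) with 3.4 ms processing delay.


Speed = 0.6 * 3e5 km/s = 180000 km/s
Propagation delay = 3934 / 180000 = 0.0219 s = 21.8556 ms
Processing delay = 3.4 ms
Total one-way latency = 25.2556 ms


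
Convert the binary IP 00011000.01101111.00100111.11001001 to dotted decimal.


00011000 = 24
01101111 = 111
00100111 = 39
11001001 = 201
IP: 24.111.39.201


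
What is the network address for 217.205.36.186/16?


IP:   11011001.11001101.00100100.10111010
Mask: 11111111.11111111.00000000.00000000
AND operation:
Net:  11011001.11001101.00000000.00000000
Network: 217.205.0.0/16


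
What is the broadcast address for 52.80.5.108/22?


Network: 52.80.4.0/22
Host bits = 10
Set all host bits to 1:
Broadcast: 52.80.7.255


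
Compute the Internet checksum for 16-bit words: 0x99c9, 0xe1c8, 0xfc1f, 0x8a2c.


Sum all words (with carry folding):
+ 0x99c9 = 0x99c9
+ 0xe1c8 = 0x7b92
+ 0xfc1f = 0x77b2
+ 0x8a2c = 0x01df
One's complement: ~0x01df
Checksum = 0xfe20


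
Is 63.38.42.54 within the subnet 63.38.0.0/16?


Subnet network: 63.38.0.0
Test IP AND mask: 63.38.0.0
Yes, 63.38.42.54 is in 63.38.0.0/16


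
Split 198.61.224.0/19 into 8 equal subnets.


New prefix = 19 + 3 = 22
Each subnet has 1024 addresses
  198.61.224.0/22
  198.61.228.0/22
  198.61.232.0/22
  198.61.236.0/22
  198.61.240.0/22
  198.61.244.0/22
  198.61.248.0/22
  198.61.252.0/22
Subnets: 198.61.224.0/22, 198.61.228.0/22, 198.61.232.0/22, 198.61.236.0/22, 198.61.240.0/22, 198.61.244.0/22, 198.61.248.0/22, 198.61.252.0/22


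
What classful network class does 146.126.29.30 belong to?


First octet: 146
Binary: 10010010
10xxxxxx -> Class B (128-191)
Class B, default mask 255.255.0.0 (/16)


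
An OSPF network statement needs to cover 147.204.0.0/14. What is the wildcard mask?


Subnet mask: 255.252.0.0
Wildcard = 255.255.255.255 - subnet mask
255 - 255 = 0
255 - 252 = 3
255 - 0 = 255
255 - 0 = 255
Wildcard: 0.3.255.255


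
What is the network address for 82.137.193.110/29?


IP:   01010010.10001001.11000001.01101110
Mask: 11111111.11111111.11111111.11111000
AND operation:
Net:  01010010.10001001.11000001.01101000
Network: 82.137.193.104/29


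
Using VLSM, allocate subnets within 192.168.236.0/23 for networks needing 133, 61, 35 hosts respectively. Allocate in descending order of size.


133 hosts -> /24 (254 usable): 192.168.236.0/24
61 hosts -> /26 (62 usable): 192.168.237.0/26
35 hosts -> /26 (62 usable): 192.168.237.64/26
Allocation: 192.168.236.0/24 (133 hosts, 254 usable); 192.168.237.0/26 (61 hosts, 62 usable); 192.168.237.64/26 (35 hosts, 62 usable)


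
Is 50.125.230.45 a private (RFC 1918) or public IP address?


RFC 1918 private ranges:
  10.0.0.0/8 (10.0.0.0 - 10.255.255.255)
  172.16.0.0/12 (172.16.0.0 - 172.31.255.255)
  192.168.0.0/16 (192.168.0.0 - 192.168.255.255)
Public (not in any RFC 1918 range)


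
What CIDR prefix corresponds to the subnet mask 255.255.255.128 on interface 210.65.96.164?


Binary: 11111111.11111111.11111111.10000000
Count leading 1s
Prefix: /25


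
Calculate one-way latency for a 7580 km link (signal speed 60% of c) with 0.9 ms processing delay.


Speed = 0.6 * 3e5 km/s = 180000 km/s
Propagation delay = 7580 / 180000 = 0.0421 s = 42.1111 ms
Processing delay = 0.9 ms
Total one-way latency = 43.0111 ms


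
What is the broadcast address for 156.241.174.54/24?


Network: 156.241.174.0/24
Host bits = 8
Set all host bits to 1:
Broadcast: 156.241.174.255


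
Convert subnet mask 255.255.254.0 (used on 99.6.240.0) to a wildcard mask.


Subnet mask: 255.255.254.0
Wildcard = 255.255.255.255 - subnet mask
255 - 255 = 0
255 - 255 = 0
255 - 254 = 1
255 - 0 = 255
Wildcard: 0.0.1.255


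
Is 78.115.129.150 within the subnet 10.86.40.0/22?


Subnet network: 10.86.40.0
Test IP AND mask: 78.115.128.0
No, 78.115.129.150 is not in 10.86.40.0/22


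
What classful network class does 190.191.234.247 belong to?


First octet: 190
Binary: 10111110
10xxxxxx -> Class B (128-191)
Class B, default mask 255.255.0.0 (/16)


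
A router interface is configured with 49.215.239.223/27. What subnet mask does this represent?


/27 means 27 network bits, 5 host bits
Binary: 11111111111111111111111111100000
Mask: 255.255.255.224


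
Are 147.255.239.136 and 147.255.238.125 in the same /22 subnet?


Mask: 255.255.252.0
147.255.239.136 AND mask = 147.255.236.0
147.255.238.125 AND mask = 147.255.236.0
Yes, same subnet (147.255.236.0)


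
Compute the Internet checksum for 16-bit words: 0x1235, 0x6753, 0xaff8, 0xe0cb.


Sum all words (with carry folding):
+ 0x1235 = 0x1235
+ 0x6753 = 0x7988
+ 0xaff8 = 0x2981
+ 0xe0cb = 0x0a4d
One's complement: ~0x0a4d
Checksum = 0xf5b2


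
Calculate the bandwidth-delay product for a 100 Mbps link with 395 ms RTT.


BDP = bandwidth * RTT
= 100 Mbps * 395 ms
= 100 * 1e6 * 395 / 1000 bits
= 39500000 bits
= 4937500 bytes
= 4821.7773 KB
BDP = 39500000 bits (4937500 bytes)


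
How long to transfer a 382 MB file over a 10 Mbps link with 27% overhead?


Effective throughput = 10 * (1 - 27/100) = 7.3 Mbps
File size in Mb = 382 * 8 = 3056 Mb
Time = 3056 / 7.3
Time = 418.6301 seconds


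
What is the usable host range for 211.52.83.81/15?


Network: 211.52.0.0
Broadcast: 211.53.255.255
First usable = network + 1
Last usable = broadcast - 1
Range: 211.52.0.1 to 211.53.255.254


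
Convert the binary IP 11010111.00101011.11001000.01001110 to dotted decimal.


11010111 = 215
00101011 = 43
11001000 = 200
01001110 = 78
IP: 215.43.200.78


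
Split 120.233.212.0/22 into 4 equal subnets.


New prefix = 22 + 2 = 24
Each subnet has 256 addresses
  120.233.212.0/24
  120.233.213.0/24
  120.233.214.0/24
  120.233.215.0/24
Subnets: 120.233.212.0/24, 120.233.213.0/24, 120.233.214.0/24, 120.233.215.0/24


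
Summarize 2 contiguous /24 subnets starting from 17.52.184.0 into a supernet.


Original prefix: /24
Number of subnets: 2 = 2^1
New prefix = 24 - 1 = 23
Supernet: 17.52.184.0/23


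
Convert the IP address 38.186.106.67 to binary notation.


38 = 00100110
186 = 10111010
106 = 01101010
67 = 01000011
Binary: 00100110.10111010.01101010.01000011


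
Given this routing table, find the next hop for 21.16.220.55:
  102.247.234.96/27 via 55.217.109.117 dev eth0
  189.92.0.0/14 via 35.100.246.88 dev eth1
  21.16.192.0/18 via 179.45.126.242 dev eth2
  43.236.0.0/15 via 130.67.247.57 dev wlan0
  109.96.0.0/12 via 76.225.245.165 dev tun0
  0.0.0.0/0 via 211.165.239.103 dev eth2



Longest prefix match for 21.16.220.55:
  /27 102.247.234.96: no
  /14 189.92.0.0: no
  /18 21.16.192.0: MATCH
  /15 43.236.0.0: no
  /12 109.96.0.0: no
  /0 0.0.0.0: MATCH
Selected: next-hop 179.45.126.242 via eth2 (matched /18)


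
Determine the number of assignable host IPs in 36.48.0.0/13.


Host bits = 32 - 13 = 19
Total addresses = 2^19 = 524288
Usable = total - 2 (network and broadcast)
Usable hosts: 524286


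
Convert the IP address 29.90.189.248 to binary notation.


29 = 00011101
90 = 01011010
189 = 10111101
248 = 11111000
Binary: 00011101.01011010.10111101.11111000


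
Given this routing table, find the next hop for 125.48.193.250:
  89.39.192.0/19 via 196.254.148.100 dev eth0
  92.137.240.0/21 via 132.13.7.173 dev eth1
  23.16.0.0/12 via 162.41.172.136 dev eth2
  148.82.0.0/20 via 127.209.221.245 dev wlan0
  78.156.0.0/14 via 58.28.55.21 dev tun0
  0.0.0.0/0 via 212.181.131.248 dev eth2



Longest prefix match for 125.48.193.250:
  /19 89.39.192.0: no
  /21 92.137.240.0: no
  /12 23.16.0.0: no
  /20 148.82.0.0: no
  /14 78.156.0.0: no
  /0 0.0.0.0: MATCH
Selected: next-hop 212.181.131.248 via eth2 (matched /0)


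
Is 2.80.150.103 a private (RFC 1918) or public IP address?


RFC 1918 private ranges:
  10.0.0.0/8 (10.0.0.0 - 10.255.255.255)
  172.16.0.0/12 (172.16.0.0 - 172.31.255.255)
  192.168.0.0/16 (192.168.0.0 - 192.168.255.255)
Public (not in any RFC 1918 range)


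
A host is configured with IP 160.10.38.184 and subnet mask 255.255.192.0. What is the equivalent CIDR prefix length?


Binary: 11111111.11111111.11000000.00000000
Count leading 1s
Prefix: /18


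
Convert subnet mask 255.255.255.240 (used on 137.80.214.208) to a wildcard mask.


Subnet mask: 255.255.255.240
Wildcard = 255.255.255.255 - subnet mask
255 - 255 = 0
255 - 255 = 0
255 - 255 = 0
255 - 240 = 15
Wildcard: 0.0.0.15


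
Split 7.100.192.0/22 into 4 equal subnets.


New prefix = 22 + 2 = 24
Each subnet has 256 addresses
  7.100.192.0/24
  7.100.193.0/24
  7.100.194.0/24
  7.100.195.0/24
Subnets: 7.100.192.0/24, 7.100.193.0/24, 7.100.194.0/24, 7.100.195.0/24


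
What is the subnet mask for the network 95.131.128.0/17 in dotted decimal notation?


/17 means 17 network bits, 15 host bits
Binary: 11111111111111111000000000000000
Mask: 255.255.128.0


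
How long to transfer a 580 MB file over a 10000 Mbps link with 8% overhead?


Effective throughput = 10000 * (1 - 8/100) = 9200 Mbps
File size in Mb = 580 * 8 = 4640 Mb
Time = 4640 / 9200
Time = 0.5043 seconds


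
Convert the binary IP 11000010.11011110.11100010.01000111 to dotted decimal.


11000010 = 194
11011110 = 222
11100010 = 226
01000111 = 71
IP: 194.222.226.71


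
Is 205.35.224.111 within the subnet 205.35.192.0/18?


Subnet network: 205.35.192.0
Test IP AND mask: 205.35.192.0
Yes, 205.35.224.111 is in 205.35.192.0/18


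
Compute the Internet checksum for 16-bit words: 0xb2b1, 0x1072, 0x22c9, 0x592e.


Sum all words (with carry folding):
+ 0xb2b1 = 0xb2b1
+ 0x1072 = 0xc323
+ 0x22c9 = 0xe5ec
+ 0x592e = 0x3f1b
One's complement: ~0x3f1b
Checksum = 0xc0e4


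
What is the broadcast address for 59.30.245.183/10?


Network: 59.0.0.0/10
Host bits = 22
Set all host bits to 1:
Broadcast: 59.63.255.255


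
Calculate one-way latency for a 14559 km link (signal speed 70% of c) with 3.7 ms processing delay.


Speed = 0.7 * 3e5 km/s = 210000 km/s
Propagation delay = 14559 / 210000 = 0.0693 s = 69.3286 ms
Processing delay = 3.7 ms
Total one-way latency = 73.0286 ms


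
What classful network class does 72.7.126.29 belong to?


First octet: 72
Binary: 01001000
0xxxxxxx -> Class A (1-126)
Class A, default mask 255.0.0.0 (/8)


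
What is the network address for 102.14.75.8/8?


IP:   01100110.00001110.01001011.00001000
Mask: 11111111.00000000.00000000.00000000
AND operation:
Net:  01100110.00000000.00000000.00000000
Network: 102.0.0.0/8


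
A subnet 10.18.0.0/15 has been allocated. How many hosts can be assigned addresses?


Host bits = 32 - 15 = 17
Total addresses = 2^17 = 131072
Usable = total - 2 (network and broadcast)
Usable hosts: 131070


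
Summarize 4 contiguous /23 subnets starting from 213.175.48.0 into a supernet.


Original prefix: /23
Number of subnets: 4 = 2^2
New prefix = 23 - 2 = 21
Supernet: 213.175.48.0/21


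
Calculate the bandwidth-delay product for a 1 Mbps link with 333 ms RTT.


BDP = bandwidth * RTT
= 1 Mbps * 333 ms
= 1 * 1e6 * 333 / 1000 bits
= 333000 bits
= 41625 bytes
= 40.6494 KB
BDP = 333000 bits (41625 bytes)


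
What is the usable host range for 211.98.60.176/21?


Network: 211.98.56.0
Broadcast: 211.98.63.255
First usable = network + 1
Last usable = broadcast - 1
Range: 211.98.56.1 to 211.98.63.254


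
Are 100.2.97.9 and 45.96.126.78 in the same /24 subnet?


Mask: 255.255.255.0
100.2.97.9 AND mask = 100.2.97.0
45.96.126.78 AND mask = 45.96.126.0
No, different subnets (100.2.97.0 vs 45.96.126.0)


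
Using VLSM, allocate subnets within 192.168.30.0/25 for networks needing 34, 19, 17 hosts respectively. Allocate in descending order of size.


34 hosts -> /26 (62 usable): 192.168.30.0/26
19 hosts -> /27 (30 usable): 192.168.30.64/27
17 hosts -> /27 (30 usable): 192.168.30.96/27
Allocation: 192.168.30.0/26 (34 hosts, 62 usable); 192.168.30.64/27 (19 hosts, 30 usable); 192.168.30.96/27 (17 hosts, 30 usable)


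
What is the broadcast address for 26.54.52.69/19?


Network: 26.54.32.0/19
Host bits = 13
Set all host bits to 1:
Broadcast: 26.54.63.255


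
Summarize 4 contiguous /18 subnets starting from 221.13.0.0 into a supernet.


Original prefix: /18
Number of subnets: 4 = 2^2
New prefix = 18 - 2 = 16
Supernet: 221.13.0.0/16


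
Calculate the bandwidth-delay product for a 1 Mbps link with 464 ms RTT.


BDP = bandwidth * RTT
= 1 Mbps * 464 ms
= 1 * 1e6 * 464 / 1000 bits
= 464000 bits
= 58000 bytes
= 56.6406 KB
BDP = 464000 bits (58000 bytes)


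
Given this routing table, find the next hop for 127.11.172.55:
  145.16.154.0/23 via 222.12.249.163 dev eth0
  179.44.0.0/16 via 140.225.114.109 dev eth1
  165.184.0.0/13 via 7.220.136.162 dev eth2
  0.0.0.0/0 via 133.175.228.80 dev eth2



Longest prefix match for 127.11.172.55:
  /23 145.16.154.0: no
  /16 179.44.0.0: no
  /13 165.184.0.0: no
  /0 0.0.0.0: MATCH
Selected: next-hop 133.175.228.80 via eth2 (matched /0)


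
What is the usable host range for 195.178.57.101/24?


Network: 195.178.57.0
Broadcast: 195.178.57.255
First usable = network + 1
Last usable = broadcast - 1
Range: 195.178.57.1 to 195.178.57.254


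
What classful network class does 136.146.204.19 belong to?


First octet: 136
Binary: 10001000
10xxxxxx -> Class B (128-191)
Class B, default mask 255.255.0.0 (/16)


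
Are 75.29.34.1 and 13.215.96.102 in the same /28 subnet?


Mask: 255.255.255.240
75.29.34.1 AND mask = 75.29.34.0
13.215.96.102 AND mask = 13.215.96.96
No, different subnets (75.29.34.0 vs 13.215.96.96)


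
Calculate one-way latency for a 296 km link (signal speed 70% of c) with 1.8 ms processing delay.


Speed = 0.7 * 3e5 km/s = 210000 km/s
Propagation delay = 296 / 210000 = 0.0014 s = 1.4095 ms
Processing delay = 1.8 ms
Total one-way latency = 3.2095 ms


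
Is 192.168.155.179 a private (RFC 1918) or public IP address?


RFC 1918 private ranges:
  10.0.0.0/8 (10.0.0.0 - 10.255.255.255)
  172.16.0.0/12 (172.16.0.0 - 172.31.255.255)
  192.168.0.0/16 (192.168.0.0 - 192.168.255.255)
Private (in 192.168.0.0/16)


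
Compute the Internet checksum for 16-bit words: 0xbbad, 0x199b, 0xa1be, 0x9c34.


Sum all words (with carry folding):
+ 0xbbad = 0xbbad
+ 0x199b = 0xd548
+ 0xa1be = 0x7707
+ 0x9c34 = 0x133c
One's complement: ~0x133c
Checksum = 0xecc3


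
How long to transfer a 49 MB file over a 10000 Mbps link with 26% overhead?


Effective throughput = 10000 * (1 - 26/100) = 7400 Mbps
File size in Mb = 49 * 8 = 392 Mb
Time = 392 / 7400
Time = 0.053 seconds


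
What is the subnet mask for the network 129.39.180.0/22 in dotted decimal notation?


/22 means 22 network bits, 10 host bits
Binary: 11111111111111111111110000000000
Mask: 255.255.252.0


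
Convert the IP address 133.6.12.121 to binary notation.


133 = 10000101
6 = 00000110
12 = 00001100
121 = 01111001
Binary: 10000101.00000110.00001100.01111001


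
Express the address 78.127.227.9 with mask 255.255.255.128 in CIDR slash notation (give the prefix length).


Binary: 11111111.11111111.11111111.10000000
Count leading 1s
Prefix: /25


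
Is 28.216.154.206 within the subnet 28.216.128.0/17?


Subnet network: 28.216.128.0
Test IP AND mask: 28.216.128.0
Yes, 28.216.154.206 is in 28.216.128.0/17


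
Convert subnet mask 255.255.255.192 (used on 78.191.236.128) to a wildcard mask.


Subnet mask: 255.255.255.192
Wildcard = 255.255.255.255 - subnet mask
255 - 255 = 0
255 - 255 = 0
255 - 255 = 0
255 - 192 = 63
Wildcard: 0.0.0.63


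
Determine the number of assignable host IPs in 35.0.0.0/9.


Host bits = 32 - 9 = 23
Total addresses = 2^23 = 8388608
Usable = total - 2 (network and broadcast)
Usable hosts: 8388606


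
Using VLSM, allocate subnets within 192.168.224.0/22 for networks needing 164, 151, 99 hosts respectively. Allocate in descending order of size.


164 hosts -> /24 (254 usable): 192.168.224.0/24
151 hosts -> /24 (254 usable): 192.168.225.0/24
99 hosts -> /25 (126 usable): 192.168.226.0/25
Allocation: 192.168.224.0/24 (164 hosts, 254 usable); 192.168.225.0/24 (151 hosts, 254 usable); 192.168.226.0/25 (99 hosts, 126 usable)


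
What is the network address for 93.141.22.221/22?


IP:   01011101.10001101.00010110.11011101
Mask: 11111111.11111111.11111100.00000000
AND operation:
Net:  01011101.10001101.00010100.00000000
Network: 93.141.20.0/22


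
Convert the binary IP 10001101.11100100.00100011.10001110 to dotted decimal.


10001101 = 141
11100100 = 228
00100011 = 35
10001110 = 142
IP: 141.228.35.142


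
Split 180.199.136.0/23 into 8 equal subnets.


New prefix = 23 + 3 = 26
Each subnet has 64 addresses
  180.199.136.0/26
  180.199.136.64/26
  180.199.136.128/26
  180.199.136.192/26
  180.199.137.0/26
  180.199.137.64/26
  180.199.137.128/26
  180.199.137.192/26
Subnets: 180.199.136.0/26, 180.199.136.64/26, 180.199.136.128/26, 180.199.136.192/26, 180.199.137.0/26, 180.199.137.64/26, 180.199.137.128/26, 180.199.137.192/26


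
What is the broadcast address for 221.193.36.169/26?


Network: 221.193.36.128/26
Host bits = 6
Set all host bits to 1:
Broadcast: 221.193.36.191


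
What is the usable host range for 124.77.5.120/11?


Network: 124.64.0.0
Broadcast: 124.95.255.255
First usable = network + 1
Last usable = broadcast - 1
Range: 124.64.0.1 to 124.95.255.254


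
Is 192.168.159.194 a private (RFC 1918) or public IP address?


RFC 1918 private ranges:
  10.0.0.0/8 (10.0.0.0 - 10.255.255.255)
  172.16.0.0/12 (172.16.0.0 - 172.31.255.255)
  192.168.0.0/16 (192.168.0.0 - 192.168.255.255)
Private (in 192.168.0.0/16)


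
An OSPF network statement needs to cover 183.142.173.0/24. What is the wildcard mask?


Subnet mask: 255.255.255.0
Wildcard = 255.255.255.255 - subnet mask
255 - 255 = 0
255 - 255 = 0
255 - 255 = 0
255 - 0 = 255
Wildcard: 0.0.0.255


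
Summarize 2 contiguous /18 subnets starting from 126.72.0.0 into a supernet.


Original prefix: /18
Number of subnets: 2 = 2^1
New prefix = 18 - 1 = 17
Supernet: 126.72.0.0/17


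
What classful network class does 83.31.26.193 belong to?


First octet: 83
Binary: 01010011
0xxxxxxx -> Class A (1-126)
Class A, default mask 255.0.0.0 (/8)


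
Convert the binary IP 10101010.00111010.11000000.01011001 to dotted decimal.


10101010 = 170
00111010 = 58
11000000 = 192
01011001 = 89
IP: 170.58.192.89


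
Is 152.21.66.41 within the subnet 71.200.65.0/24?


Subnet network: 71.200.65.0
Test IP AND mask: 152.21.66.0
No, 152.21.66.41 is not in 71.200.65.0/24


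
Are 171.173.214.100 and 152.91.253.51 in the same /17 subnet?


Mask: 255.255.128.0
171.173.214.100 AND mask = 171.173.128.0
152.91.253.51 AND mask = 152.91.128.0
No, different subnets (171.173.128.0 vs 152.91.128.0)


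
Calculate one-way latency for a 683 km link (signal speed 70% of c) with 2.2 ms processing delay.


Speed = 0.7 * 3e5 km/s = 210000 km/s
Propagation delay = 683 / 210000 = 0.0033 s = 3.2524 ms
Processing delay = 2.2 ms
Total one-way latency = 5.4524 ms


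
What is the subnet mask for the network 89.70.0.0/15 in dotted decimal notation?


/15 means 15 network bits, 17 host bits
Binary: 11111111111111100000000000000000
Mask: 255.254.0.0


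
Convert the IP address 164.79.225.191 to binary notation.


164 = 10100100
79 = 01001111
225 = 11100001
191 = 10111111
Binary: 10100100.01001111.11100001.10111111


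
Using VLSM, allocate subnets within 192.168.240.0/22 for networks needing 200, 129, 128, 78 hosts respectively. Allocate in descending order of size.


200 hosts -> /24 (254 usable): 192.168.240.0/24
129 hosts -> /24 (254 usable): 192.168.241.0/24
128 hosts -> /24 (254 usable): 192.168.242.0/24
78 hosts -> /25 (126 usable): 192.168.243.0/25
Allocation: 192.168.240.0/24 (200 hosts, 254 usable); 192.168.241.0/24 (129 hosts, 254 usable); 192.168.242.0/24 (128 hosts, 254 usable); 192.168.243.0/25 (78 hosts, 126 usable)


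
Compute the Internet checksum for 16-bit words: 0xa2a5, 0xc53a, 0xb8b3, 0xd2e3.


Sum all words (with carry folding):
+ 0xa2a5 = 0xa2a5
+ 0xc53a = 0x67e0
+ 0xb8b3 = 0x2094
+ 0xd2e3 = 0xf377
One's complement: ~0xf377
Checksum = 0x0c88


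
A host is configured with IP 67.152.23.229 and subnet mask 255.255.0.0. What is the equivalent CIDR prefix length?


Binary: 11111111.11111111.00000000.00000000
Count leading 1s
Prefix: /16


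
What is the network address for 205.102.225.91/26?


IP:   11001101.01100110.11100001.01011011
Mask: 11111111.11111111.11111111.11000000
AND operation:
Net:  11001101.01100110.11100001.01000000
Network: 205.102.225.64/26


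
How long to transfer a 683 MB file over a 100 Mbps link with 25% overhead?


Effective throughput = 100 * (1 - 25/100) = 75 Mbps
File size in Mb = 683 * 8 = 5464 Mb
Time = 5464 / 75
Time = 72.8533 seconds


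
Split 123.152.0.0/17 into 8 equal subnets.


New prefix = 17 + 3 = 20
Each subnet has 4096 addresses
  123.152.0.0/20
  123.152.16.0/20
  123.152.32.0/20
  123.152.48.0/20
  123.152.64.0/20
  123.152.80.0/20
  123.152.96.0/20
  123.152.112.0/20
Subnets: 123.152.0.0/20, 123.152.16.0/20, 123.152.32.0/20, 123.152.48.0/20, 123.152.64.0/20, 123.152.80.0/20, 123.152.96.0/20, 123.152.112.0/20


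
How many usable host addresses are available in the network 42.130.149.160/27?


Host bits = 32 - 27 = 5
Total addresses = 2^5 = 32
Usable = total - 2 (network and broadcast)
Usable hosts: 30


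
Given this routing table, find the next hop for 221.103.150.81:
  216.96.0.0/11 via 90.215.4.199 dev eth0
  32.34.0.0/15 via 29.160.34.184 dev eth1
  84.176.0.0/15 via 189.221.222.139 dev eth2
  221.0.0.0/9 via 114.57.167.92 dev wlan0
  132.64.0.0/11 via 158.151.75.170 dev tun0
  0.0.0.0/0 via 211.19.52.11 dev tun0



Longest prefix match for 221.103.150.81:
  /11 216.96.0.0: no
  /15 32.34.0.0: no
  /15 84.176.0.0: no
  /9 221.0.0.0: MATCH
  /11 132.64.0.0: no
  /0 0.0.0.0: MATCH
Selected: next-hop 114.57.167.92 via wlan0 (matched /9)


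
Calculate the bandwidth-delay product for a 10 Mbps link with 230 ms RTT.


BDP = bandwidth * RTT
= 10 Mbps * 230 ms
= 10 * 1e6 * 230 / 1000 bits
= 2300000 bits
= 287500 bytes
= 280.7617 KB
BDP = 2300000 bits (287500 bytes)


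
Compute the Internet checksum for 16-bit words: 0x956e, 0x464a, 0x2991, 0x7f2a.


Sum all words (with carry folding):
+ 0x956e = 0x956e
+ 0x464a = 0xdbb8
+ 0x2991 = 0x054a
+ 0x7f2a = 0x8474
One's complement: ~0x8474
Checksum = 0x7b8b


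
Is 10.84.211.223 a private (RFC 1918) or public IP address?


RFC 1918 private ranges:
  10.0.0.0/8 (10.0.0.0 - 10.255.255.255)
  172.16.0.0/12 (172.16.0.0 - 172.31.255.255)
  192.168.0.0/16 (192.168.0.0 - 192.168.255.255)
Private (in 10.0.0.0/8)


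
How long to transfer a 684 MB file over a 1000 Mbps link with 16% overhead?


Effective throughput = 1000 * (1 - 16/100) = 840 Mbps
File size in Mb = 684 * 8 = 5472 Mb
Time = 5472 / 840
Time = 6.5143 seconds


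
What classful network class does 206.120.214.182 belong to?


First octet: 206
Binary: 11001110
110xxxxx -> Class C (192-223)
Class C, default mask 255.255.255.0 (/24)


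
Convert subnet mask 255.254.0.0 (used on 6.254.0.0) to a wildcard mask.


Subnet mask: 255.254.0.0
Wildcard = 255.255.255.255 - subnet mask
255 - 255 = 0
255 - 254 = 1
255 - 0 = 255
255 - 0 = 255
Wildcard: 0.1.255.255


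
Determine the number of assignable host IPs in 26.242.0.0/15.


Host bits = 32 - 15 = 17
Total addresses = 2^17 = 131072
Usable = total - 2 (network and broadcast)
Usable hosts: 131070


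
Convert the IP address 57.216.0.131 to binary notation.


57 = 00111001
216 = 11011000
0 = 00000000
131 = 10000011
Binary: 00111001.11011000.00000000.10000011


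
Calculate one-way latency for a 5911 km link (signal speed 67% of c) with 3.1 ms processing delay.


Speed = 0.67 * 3e5 km/s = 201000 km/s
Propagation delay = 5911 / 201000 = 0.0294 s = 29.408 ms
Processing delay = 3.1 ms
Total one-way latency = 32.508 ms


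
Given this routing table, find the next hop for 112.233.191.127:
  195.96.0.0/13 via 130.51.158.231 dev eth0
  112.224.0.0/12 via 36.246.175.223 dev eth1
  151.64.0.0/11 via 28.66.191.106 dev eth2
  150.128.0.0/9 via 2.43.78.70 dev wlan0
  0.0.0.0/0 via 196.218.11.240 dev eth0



Longest prefix match for 112.233.191.127:
  /13 195.96.0.0: no
  /12 112.224.0.0: MATCH
  /11 151.64.0.0: no
  /9 150.128.0.0: no
  /0 0.0.0.0: MATCH
Selected: next-hop 36.246.175.223 via eth1 (matched /12)


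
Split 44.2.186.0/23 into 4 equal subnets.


New prefix = 23 + 2 = 25
Each subnet has 128 addresses
  44.2.186.0/25
  44.2.186.128/25
  44.2.187.0/25
  44.2.187.128/25
Subnets: 44.2.186.0/25, 44.2.186.128/25, 44.2.187.0/25, 44.2.187.128/25


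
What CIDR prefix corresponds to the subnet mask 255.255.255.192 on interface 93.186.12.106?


Binary: 11111111.11111111.11111111.11000000
Count leading 1s
Prefix: /26


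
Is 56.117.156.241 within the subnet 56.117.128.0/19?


Subnet network: 56.117.128.0
Test IP AND mask: 56.117.128.0
Yes, 56.117.156.241 is in 56.117.128.0/19


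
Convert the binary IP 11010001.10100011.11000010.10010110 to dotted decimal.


11010001 = 209
10100011 = 163
11000010 = 194
10010110 = 150
IP: 209.163.194.150


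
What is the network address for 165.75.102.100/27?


IP:   10100101.01001011.01100110.01100100
Mask: 11111111.11111111.11111111.11100000
AND operation:
Net:  10100101.01001011.01100110.01100000
Network: 165.75.102.96/27


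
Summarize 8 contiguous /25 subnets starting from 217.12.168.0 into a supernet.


Original prefix: /25
Number of subnets: 8 = 2^3
New prefix = 25 - 3 = 22
Supernet: 217.12.168.0/22


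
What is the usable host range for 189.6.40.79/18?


Network: 189.6.0.0
Broadcast: 189.6.63.255
First usable = network + 1
Last usable = broadcast - 1
Range: 189.6.0.1 to 189.6.63.254


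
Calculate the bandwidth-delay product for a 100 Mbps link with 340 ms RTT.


BDP = bandwidth * RTT
= 100 Mbps * 340 ms
= 100 * 1e6 * 340 / 1000 bits
= 34000000 bits
= 4250000 bytes
= 4150.3906 KB
BDP = 34000000 bits (4250000 bytes)


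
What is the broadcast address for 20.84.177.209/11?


Network: 20.64.0.0/11
Host bits = 21
Set all host bits to 1:
Broadcast: 20.95.255.255


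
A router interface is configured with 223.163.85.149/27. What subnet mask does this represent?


/27 means 27 network bits, 5 host bits
Binary: 11111111111111111111111111100000
Mask: 255.255.255.224


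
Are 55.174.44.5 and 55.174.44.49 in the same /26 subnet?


Mask: 255.255.255.192
55.174.44.5 AND mask = 55.174.44.0
55.174.44.49 AND mask = 55.174.44.0
Yes, same subnet (55.174.44.0)


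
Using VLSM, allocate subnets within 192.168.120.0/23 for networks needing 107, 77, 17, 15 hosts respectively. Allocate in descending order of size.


107 hosts -> /25 (126 usable): 192.168.120.0/25
77 hosts -> /25 (126 usable): 192.168.120.128/25
17 hosts -> /27 (30 usable): 192.168.121.0/27
15 hosts -> /27 (30 usable): 192.168.121.32/27
Allocation: 192.168.120.0/25 (107 hosts, 126 usable); 192.168.120.128/25 (77 hosts, 126 usable); 192.168.121.0/27 (17 hosts, 30 usable); 192.168.121.32/27 (15 hosts, 30 usable)


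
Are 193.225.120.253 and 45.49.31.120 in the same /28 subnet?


Mask: 255.255.255.240
193.225.120.253 AND mask = 193.225.120.240
45.49.31.120 AND mask = 45.49.31.112
No, different subnets (193.225.120.240 vs 45.49.31.112)


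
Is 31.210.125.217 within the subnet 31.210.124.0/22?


Subnet network: 31.210.124.0
Test IP AND mask: 31.210.124.0
Yes, 31.210.125.217 is in 31.210.124.0/22


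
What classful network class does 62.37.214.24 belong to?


First octet: 62
Binary: 00111110
0xxxxxxx -> Class A (1-126)
Class A, default mask 255.0.0.0 (/8)


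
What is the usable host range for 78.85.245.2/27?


Network: 78.85.245.0
Broadcast: 78.85.245.31
First usable = network + 1
Last usable = broadcast - 1
Range: 78.85.245.1 to 78.85.245.30


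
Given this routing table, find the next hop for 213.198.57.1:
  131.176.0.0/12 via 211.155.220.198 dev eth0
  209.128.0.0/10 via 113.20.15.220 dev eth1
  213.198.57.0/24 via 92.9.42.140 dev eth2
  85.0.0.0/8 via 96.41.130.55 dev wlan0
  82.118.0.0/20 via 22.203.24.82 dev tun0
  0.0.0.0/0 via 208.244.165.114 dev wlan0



Longest prefix match for 213.198.57.1:
  /12 131.176.0.0: no
  /10 209.128.0.0: no
  /24 213.198.57.0: MATCH
  /8 85.0.0.0: no
  /20 82.118.0.0: no
  /0 0.0.0.0: MATCH
Selected: next-hop 92.9.42.140 via eth2 (matched /24)


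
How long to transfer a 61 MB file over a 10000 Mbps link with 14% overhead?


Effective throughput = 10000 * (1 - 14/100) = 8600 Mbps
File size in Mb = 61 * 8 = 488 Mb
Time = 488 / 8600
Time = 0.0567 seconds


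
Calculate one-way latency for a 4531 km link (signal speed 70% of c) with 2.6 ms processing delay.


Speed = 0.7 * 3e5 km/s = 210000 km/s
Propagation delay = 4531 / 210000 = 0.0216 s = 21.5762 ms
Processing delay = 2.6 ms
Total one-way latency = 24.1762 ms


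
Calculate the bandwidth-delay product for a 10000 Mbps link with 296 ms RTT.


BDP = bandwidth * RTT
= 10000 Mbps * 296 ms
= 10000 * 1e6 * 296 / 1000 bits
= 2960000000 bits
= 370000000 bytes
= 361328.125 KB
BDP = 2960000000 bits (370000000 bytes)


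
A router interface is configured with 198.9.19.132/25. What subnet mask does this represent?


/25 means 25 network bits, 7 host bits
Binary: 11111111111111111111111110000000
Mask: 255.255.255.128


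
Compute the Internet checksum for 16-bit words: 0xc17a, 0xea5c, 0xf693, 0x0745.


Sum all words (with carry folding):
+ 0xc17a = 0xc17a
+ 0xea5c = 0xabd7
+ 0xf693 = 0xa26b
+ 0x0745 = 0xa9b0
One's complement: ~0xa9b0
Checksum = 0x564f


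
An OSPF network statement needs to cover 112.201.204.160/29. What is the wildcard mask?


Subnet mask: 255.255.255.248
Wildcard = 255.255.255.255 - subnet mask
255 - 255 = 0
255 - 255 = 0
255 - 255 = 0
255 - 248 = 7
Wildcard: 0.0.0.7


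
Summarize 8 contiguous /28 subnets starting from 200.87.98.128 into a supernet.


Original prefix: /28
Number of subnets: 8 = 2^3
New prefix = 28 - 3 = 25
Supernet: 200.87.98.128/25


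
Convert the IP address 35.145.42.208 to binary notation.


35 = 00100011
145 = 10010001
42 = 00101010
208 = 11010000
Binary: 00100011.10010001.00101010.11010000


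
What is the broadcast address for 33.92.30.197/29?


Network: 33.92.30.192/29
Host bits = 3
Set all host bits to 1:
Broadcast: 33.92.30.199


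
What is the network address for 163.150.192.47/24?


IP:   10100011.10010110.11000000.00101111
Mask: 11111111.11111111.11111111.00000000
AND operation:
Net:  10100011.10010110.11000000.00000000
Network: 163.150.192.0/24


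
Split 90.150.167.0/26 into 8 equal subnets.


New prefix = 26 + 3 = 29
Each subnet has 8 addresses
  90.150.167.0/29
  90.150.167.8/29
  90.150.167.16/29
  90.150.167.24/29
  90.150.167.32/29
  90.150.167.40/29
  90.150.167.48/29
  90.150.167.56/29
Subnets: 90.150.167.0/29, 90.150.167.8/29, 90.150.167.16/29, 90.150.167.24/29, 90.150.167.32/29, 90.150.167.40/29, 90.150.167.48/29, 90.150.167.56/29


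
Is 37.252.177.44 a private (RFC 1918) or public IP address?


RFC 1918 private ranges:
  10.0.0.0/8 (10.0.0.0 - 10.255.255.255)
  172.16.0.0/12 (172.16.0.0 - 172.31.255.255)
  192.168.0.0/16 (192.168.0.0 - 192.168.255.255)
Public (not in any RFC 1918 range)


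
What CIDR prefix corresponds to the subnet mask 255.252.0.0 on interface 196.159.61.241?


Binary: 11111111.11111100.00000000.00000000
Count leading 1s
Prefix: /14


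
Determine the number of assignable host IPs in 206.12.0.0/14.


Host bits = 32 - 14 = 18
Total addresses = 2^18 = 262144
Usable = total - 2 (network and broadcast)
Usable hosts: 262142


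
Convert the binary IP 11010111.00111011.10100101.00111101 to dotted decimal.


11010111 = 215
00111011 = 59
10100101 = 165
00111101 = 61
IP: 215.59.165.61


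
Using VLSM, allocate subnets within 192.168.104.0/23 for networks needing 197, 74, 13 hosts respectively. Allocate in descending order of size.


197 hosts -> /24 (254 usable): 192.168.104.0/24
74 hosts -> /25 (126 usable): 192.168.105.0/25
13 hosts -> /28 (14 usable): 192.168.105.128/28
Allocation: 192.168.104.0/24 (197 hosts, 254 usable); 192.168.105.0/25 (74 hosts, 126 usable); 192.168.105.128/28 (13 hosts, 14 usable)


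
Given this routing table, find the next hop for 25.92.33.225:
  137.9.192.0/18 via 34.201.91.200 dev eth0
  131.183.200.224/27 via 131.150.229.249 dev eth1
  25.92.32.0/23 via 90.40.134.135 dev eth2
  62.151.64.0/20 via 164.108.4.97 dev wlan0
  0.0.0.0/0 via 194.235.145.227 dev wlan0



Longest prefix match for 25.92.33.225:
  /18 137.9.192.0: no
  /27 131.183.200.224: no
  /23 25.92.32.0: MATCH
  /20 62.151.64.0: no
  /0 0.0.0.0: MATCH
Selected: next-hop 90.40.134.135 via eth2 (matched /23)


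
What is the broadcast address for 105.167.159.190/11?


Network: 105.160.0.0/11
Host bits = 21
Set all host bits to 1:
Broadcast: 105.191.255.255


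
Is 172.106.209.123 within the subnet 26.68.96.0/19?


Subnet network: 26.68.96.0
Test IP AND mask: 172.106.192.0
No, 172.106.209.123 is not in 26.68.96.0/19


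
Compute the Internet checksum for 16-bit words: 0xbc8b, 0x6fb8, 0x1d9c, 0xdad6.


Sum all words (with carry folding):
+ 0xbc8b = 0xbc8b
+ 0x6fb8 = 0x2c44
+ 0x1d9c = 0x49e0
+ 0xdad6 = 0x24b7
One's complement: ~0x24b7
Checksum = 0xdb48


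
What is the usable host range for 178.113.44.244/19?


Network: 178.113.32.0
Broadcast: 178.113.63.255
First usable = network + 1
Last usable = broadcast - 1
Range: 178.113.32.1 to 178.113.63.254


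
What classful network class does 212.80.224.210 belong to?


First octet: 212
Binary: 11010100
110xxxxx -> Class C (192-223)
Class C, default mask 255.255.255.0 (/24)


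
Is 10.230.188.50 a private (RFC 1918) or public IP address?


RFC 1918 private ranges:
  10.0.0.0/8 (10.0.0.0 - 10.255.255.255)
  172.16.0.0/12 (172.16.0.0 - 172.31.255.255)
  192.168.0.0/16 (192.168.0.0 - 192.168.255.255)
Private (in 10.0.0.0/8)


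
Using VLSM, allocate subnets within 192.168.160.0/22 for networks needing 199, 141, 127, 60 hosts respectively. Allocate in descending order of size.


199 hosts -> /24 (254 usable): 192.168.160.0/24
141 hosts -> /24 (254 usable): 192.168.161.0/24
127 hosts -> /24 (254 usable): 192.168.162.0/24
60 hosts -> /26 (62 usable): 192.168.163.0/26
Allocation: 192.168.160.0/24 (199 hosts, 254 usable); 192.168.161.0/24 (141 hosts, 254 usable); 192.168.162.0/24 (127 hosts, 254 usable); 192.168.163.0/26 (60 hosts, 62 usable)


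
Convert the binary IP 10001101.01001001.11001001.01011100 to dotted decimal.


10001101 = 141
01001001 = 73
11001001 = 201
01011100 = 92
IP: 141.73.201.92


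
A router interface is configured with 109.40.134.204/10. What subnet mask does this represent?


/10 means 10 network bits, 22 host bits
Binary: 11111111110000000000000000000000
Mask: 255.192.0.0


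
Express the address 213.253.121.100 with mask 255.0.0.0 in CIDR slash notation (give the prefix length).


Binary: 11111111.00000000.00000000.00000000
Count leading 1s
Prefix: /8


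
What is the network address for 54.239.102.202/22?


IP:   00110110.11101111.01100110.11001010
Mask: 11111111.11111111.11111100.00000000
AND operation:
Net:  00110110.11101111.01100100.00000000
Network: 54.239.100.0/22


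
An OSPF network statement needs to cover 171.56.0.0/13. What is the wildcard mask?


Subnet mask: 255.248.0.0
Wildcard = 255.255.255.255 - subnet mask
255 - 255 = 0
255 - 248 = 7
255 - 0 = 255
255 - 0 = 255
Wildcard: 0.7.255.255


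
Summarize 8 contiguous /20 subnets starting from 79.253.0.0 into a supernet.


Original prefix: /20
Number of subnets: 8 = 2^3
New prefix = 20 - 3 = 17
Supernet: 79.253.0.0/17


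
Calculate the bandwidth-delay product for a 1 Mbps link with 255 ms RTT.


BDP = bandwidth * RTT
= 1 Mbps * 255 ms
= 1 * 1e6 * 255 / 1000 bits
= 255000 bits
= 31875 bytes
= 31.1279 KB
BDP = 255000 bits (31875 bytes)


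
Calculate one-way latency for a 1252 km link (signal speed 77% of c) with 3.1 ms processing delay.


Speed = 0.77 * 3e5 km/s = 231000 km/s
Propagation delay = 1252 / 231000 = 0.0054 s = 5.4199 ms
Processing delay = 3.1 ms
Total one-way latency = 8.5199 ms


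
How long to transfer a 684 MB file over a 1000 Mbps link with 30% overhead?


Effective throughput = 1000 * (1 - 30/100) = 700 Mbps
File size in Mb = 684 * 8 = 5472 Mb
Time = 5472 / 700
Time = 7.8171 seconds


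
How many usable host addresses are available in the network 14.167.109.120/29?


Host bits = 32 - 29 = 3
Total addresses = 2^3 = 8
Usable = total - 2 (network and broadcast)
Usable hosts: 6


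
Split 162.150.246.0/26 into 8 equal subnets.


New prefix = 26 + 3 = 29
Each subnet has 8 addresses
  162.150.246.0/29
  162.150.246.8/29
  162.150.246.16/29
  162.150.246.24/29
  162.150.246.32/29
  162.150.246.40/29
  162.150.246.48/29
  162.150.246.56/29
Subnets: 162.150.246.0/29, 162.150.246.8/29, 162.150.246.16/29, 162.150.246.24/29, 162.150.246.32/29, 162.150.246.40/29, 162.150.246.48/29, 162.150.246.56/29


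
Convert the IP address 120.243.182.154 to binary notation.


120 = 01111000
243 = 11110011
182 = 10110110
154 = 10011010
Binary: 01111000.11110011.10110110.10011010


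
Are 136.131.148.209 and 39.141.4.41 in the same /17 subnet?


Mask: 255.255.128.0
136.131.148.209 AND mask = 136.131.128.0
39.141.4.41 AND mask = 39.141.0.0
No, different subnets (136.131.128.0 vs 39.141.0.0)


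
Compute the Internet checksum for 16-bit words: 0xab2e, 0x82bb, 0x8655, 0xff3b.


Sum all words (with carry folding):
+ 0xab2e = 0xab2e
+ 0x82bb = 0x2dea
+ 0x8655 = 0xb43f
+ 0xff3b = 0xb37b
One's complement: ~0xb37b
Checksum = 0x4c84


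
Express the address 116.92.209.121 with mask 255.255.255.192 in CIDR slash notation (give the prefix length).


Binary: 11111111.11111111.11111111.11000000
Count leading 1s
Prefix: /26


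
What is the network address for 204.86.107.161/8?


IP:   11001100.01010110.01101011.10100001
Mask: 11111111.00000000.00000000.00000000
AND operation:
Net:  11001100.00000000.00000000.00000000
Network: 204.0.0.0/8


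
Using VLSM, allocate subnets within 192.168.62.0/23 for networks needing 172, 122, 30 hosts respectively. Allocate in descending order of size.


172 hosts -> /24 (254 usable): 192.168.62.0/24
122 hosts -> /25 (126 usable): 192.168.63.0/25
30 hosts -> /27 (30 usable): 192.168.63.128/27
Allocation: 192.168.62.0/24 (172 hosts, 254 usable); 192.168.63.0/25 (122 hosts, 126 usable); 192.168.63.128/27 (30 hosts, 30 usable)


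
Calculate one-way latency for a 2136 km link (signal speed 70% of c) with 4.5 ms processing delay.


Speed = 0.7 * 3e5 km/s = 210000 km/s
Propagation delay = 2136 / 210000 = 0.0102 s = 10.1714 ms
Processing delay = 4.5 ms
Total one-way latency = 14.6714 ms


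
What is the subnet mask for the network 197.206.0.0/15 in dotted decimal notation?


/15 means 15 network bits, 17 host bits
Binary: 11111111111111100000000000000000
Mask: 255.254.0.0


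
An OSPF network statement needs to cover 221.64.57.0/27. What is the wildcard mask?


Subnet mask: 255.255.255.224
Wildcard = 255.255.255.255 - subnet mask
255 - 255 = 0
255 - 255 = 0
255 - 255 = 0
255 - 224 = 31
Wildcard: 0.0.0.31


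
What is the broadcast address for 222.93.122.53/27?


Network: 222.93.122.32/27
Host bits = 5
Set all host bits to 1:
Broadcast: 222.93.122.63


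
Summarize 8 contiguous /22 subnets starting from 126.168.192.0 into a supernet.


Original prefix: /22
Number of subnets: 8 = 2^3
New prefix = 22 - 3 = 19
Supernet: 126.168.192.0/19


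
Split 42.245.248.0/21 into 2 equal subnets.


New prefix = 21 + 1 = 22
Each subnet has 1024 addresses
  42.245.248.0/22
  42.245.252.0/22
Subnets: 42.245.248.0/22, 42.245.252.0/22
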